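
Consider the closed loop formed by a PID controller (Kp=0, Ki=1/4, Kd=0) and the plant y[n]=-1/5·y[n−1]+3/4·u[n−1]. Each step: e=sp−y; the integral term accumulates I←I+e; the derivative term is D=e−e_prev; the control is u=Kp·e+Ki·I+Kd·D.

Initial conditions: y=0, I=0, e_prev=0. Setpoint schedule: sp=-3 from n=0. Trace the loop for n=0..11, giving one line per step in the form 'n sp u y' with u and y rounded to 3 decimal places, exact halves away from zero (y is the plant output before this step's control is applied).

(exact arithmetic carried between steps; '≈' marks a value shown rounded to 6 d.p. or computed from one; I and e_prev carry over from the previous line; the table rounds u and y to 3 d.p., halves away from zero)
n=0: y=0, sp=-3, e=sp−y=-3; I=-3, D=e−e_prev=-3; u=0·(-3)+1/4·(-3)+0·(-3)=-0.75; next y=-1/5·0+3/4·(-0.75)=-0.5625
n=1: y=-0.5625, sp=-3, e=sp−y=-2.4375; I=-5.4375, D=e−e_prev=0.5625; u=0·(-2.4375)+1/4·(-5.4375)+0·0.5625=-1.359375; next y=-1/5·(-0.5625)+3/4·(-1.359375)≈-0.907031
n=2: y≈-0.907031, sp=-3, e=sp−y≈-2.092969; I≈-7.530469, D=e−e_prev≈0.344531; u=0·(-2.092969)+1/4·(-7.530469)+0·0.344531≈-1.882617; next y=-1/5·(-0.907031)+3/4·(-1.882617)≈-1.230557
n=3: y≈-1.230557, sp=-3, e=sp−y≈-1.769443; I≈-9.299912, D=e−e_prev≈0.323525; u=0·(-1.769443)+1/4·(-9.299912)+0·0.323525≈-2.324978; next y=-1/5·(-1.230557)+3/4·(-2.324978)≈-1.497622
n=4: y≈-1.497622, sp=-3, e=sp−y≈-1.502378; I≈-10.802290, D=e−e_prev≈0.267066; u=0·(-1.502378)+1/4·(-10.802290)+0·0.267066≈-2.700572; next y=-1/5·(-1.497622)+3/4·(-2.700572)≈-1.725905
n=5: y≈-1.725905, sp=-3, e=sp−y≈-1.274095; I≈-12.076385, D=e−e_prev≈0.228283; u=0·(-1.274095)+1/4·(-12.076385)+0·0.228283≈-3.019096; next y=-1/5·(-1.725905)+3/4·(-3.019096)≈-1.919141
n=6: y≈-1.919141, sp=-3, e=sp−y≈-1.080859; I≈-13.157244, D=e−e_prev≈0.193236; u=0·(-1.080859)+1/4·(-13.157244)+0·0.193236≈-3.289311; next y=-1/5·(-1.919141)+3/4·(-3.289311)≈-2.083155
n=7: y≈-2.083155, sp=-3, e=sp−y≈-0.916845; I≈-14.074089, D=e−e_prev≈0.164014; u=0·(-0.916845)+1/4·(-14.074089)+0·0.164014≈-3.518522; next y=-1/5·(-2.083155)+3/4·(-3.518522)≈-2.222261
n=8: y≈-2.222261, sp=-3, e=sp−y≈-0.777739; I≈-14.851828, D=e−e_prev≈0.139106; u=0·(-0.777739)+1/4·(-14.851828)+0·0.139106≈-3.712957; next y=-1/5·(-2.222261)+3/4·(-3.712957)≈-2.340266
n=9: y≈-2.340266, sp=-3, e=sp−y≈-0.659734; I≈-15.511563, D=e−e_prev≈0.118005; u=0·(-0.659734)+1/4·(-15.511563)+0·0.118005≈-3.877891; next y=-1/5·(-2.340266)+3/4·(-3.877891)≈-2.440365
n=10: y≈-2.440365, sp=-3, e=sp−y≈-0.559635; I≈-16.071198, D=e−e_prev≈0.100099; u=0·(-0.559635)+1/4·(-16.071198)+0·0.100099≈-4.017799; next y=-1/5·(-2.440365)+3/4·(-4.017799)≈-2.525277
n=11: y≈-2.525277, sp=-3, e=sp−y≈-0.474723; I≈-16.545921, D=e−e_prev≈0.084912; u=0·(-0.474723)+1/4·(-16.545921)+0·0.084912≈-4.136480; next y=-1/5·(-2.525277)+3/4·(-4.136480)≈-2.597305

0 -3 -0.750 0.000
1 -3 -1.359 -0.563
2 -3 -1.883 -0.907
3 -3 -2.325 -1.231
4 -3 -2.701 -1.498
5 -3 -3.019 -1.726
6 -3 -3.289 -1.919
7 -3 -3.519 -2.083
8 -3 -3.713 -2.222
9 -3 -3.878 -2.340
10 -3 -4.018 -2.440
11 -3 -4.136 -2.525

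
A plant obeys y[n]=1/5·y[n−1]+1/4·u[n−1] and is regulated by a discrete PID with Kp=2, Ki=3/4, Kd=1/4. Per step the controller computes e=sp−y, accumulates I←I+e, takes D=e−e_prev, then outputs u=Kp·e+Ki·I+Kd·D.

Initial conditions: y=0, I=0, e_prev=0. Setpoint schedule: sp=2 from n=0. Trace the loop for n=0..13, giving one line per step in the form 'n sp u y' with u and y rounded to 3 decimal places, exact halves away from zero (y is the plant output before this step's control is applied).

(exact arithmetic carried between steps; '≈' marks a value shown rounded to 6 d.p. or computed from one; I and e_prev carry over from the previous line; the table rounds u and y to 3 d.p., halves away from zero)
n=0: y=0, sp=2, e=sp−y=2; I=2, D=e−e_prev=2; u=2·2+3/4·2+1/4·2=6; next y=1/5·0+1/4·6=1.5
n=1: y=1.5, sp=2, e=sp−y=0.5; I=2.5, D=e−e_prev=-1.5; u=2·0.5+3/4·2.5+1/4·(-1.5)=2.5; next y=1/5·1.5+1/4·2.5=0.925
n=2: y=0.925, sp=2, e=sp−y=1.075; I=3.575, D=e−e_prev=0.575; u=2·1.075+3/4·3.575+1/4·0.575=4.975; next y=1/5·0.925+1/4·4.975=1.42875
n=3: y=1.42875, sp=2, e=sp−y=0.57125; I=4.14625, D=e−e_prev=-0.50375; u=2·0.57125+3/4·4.14625+1/4·(-0.50375)=4.12625; next y=1/5·1.42875+1/4·4.12625≈1.317313
n=4: y≈1.317313, sp=2, e=sp−y≈0.682688; I≈4.828938, D=e−e_prev≈0.111438; u=2·0.682688+3/4·4.828938+1/4·0.111438≈5.014938; next y=1/5·1.317313+1/4·5.014938≈1.517197
n=5: y≈1.517197, sp=2, e=sp−y≈0.482803; I≈5.311741, D=e−e_prev≈-0.199884; u=2·0.482803+3/4·5.311741+1/4·(-0.199884)≈4.899441; next y=1/5·1.517197+1/4·4.899441≈1.528300
n=6: y≈1.528300, sp=2, e=sp−y≈0.471700; I≈5.783441, D=e−e_prev≈-0.011103; u=2·0.471700+3/4·5.783441+1/4·(-0.011103)≈5.278206; next y=1/5·1.528300+1/4·5.278206≈1.625211
n=7: y≈1.625211, sp=2, e=sp−y≈0.374789; I≈6.158230, D=e−e_prev≈-0.096912; u=2·0.374789+3/4·6.158230+1/4·(-0.096912)≈5.344021; next y=1/5·1.625211+1/4·5.344021≈1.661048
n=8: y≈1.661048, sp=2, e=sp−y≈0.338952; I≈6.497182, D=e−e_prev≈-0.035836; u=2·0.338952+3/4·6.497182+1/4·(-0.035836)≈5.541832; next y=1/5·1.661048+1/4·5.541832≈1.717668
n=9: y≈1.717668, sp=2, e=sp−y≈0.282332; I≈6.779514, D=e−e_prev≈-0.056620; u=2·0.282332+3/4·6.779514+1/4·(-0.056620)≈5.635146; next y=1/5·1.717668+1/4·5.635146≈1.752320
n=10: y≈1.752320, sp=2, e=sp−y≈0.247680; I≈7.027195, D=e−e_prev≈-0.034652; u=2·0.247680+3/4·7.027195+1/4·(-0.034652)≈5.757093; next y=1/5·1.752320+1/4·5.757093≈1.789737
n=11: y≈1.789737, sp=2, e=sp−y≈0.210263; I≈7.237457, D=e−e_prev≈-0.037417; u=2·0.210263+3/4·7.237457+1/4·(-0.037417)≈5.839264; next y=1/5·1.789737+1/4·5.839264≈1.817763
n=12: y≈1.817763, sp=2, e=sp−y≈0.182237; I≈7.419694, D=e−e_prev≈-0.028026; u=2·0.182237+3/4·7.419694+1/4·(-0.028026)≈5.922237; next y=1/5·1.817763+1/4·5.922237≈1.844112
n=13: y≈1.844112, sp=2, e=sp−y≈0.155888; I≈7.575582, D=e−e_prev≈-0.026348; u=2·0.155888+3/4·7.575582+1/4·(-0.026348)≈5.986876; next y=1/5·1.844112+1/4·5.986876≈1.865541

0 2 6.000 0.000
1 2 2.500 1.500
2 2 4.975 0.925
3 2 4.126 1.429
4 2 5.015 1.317
5 2 4.899 1.517
6 2 5.278 1.528
7 2 5.344 1.625
8 2 5.542 1.661
9 2 5.635 1.718
10 2 5.757 1.752
11 2 5.839 1.790
12 2 5.922 1.818
13 2 5.987 1.844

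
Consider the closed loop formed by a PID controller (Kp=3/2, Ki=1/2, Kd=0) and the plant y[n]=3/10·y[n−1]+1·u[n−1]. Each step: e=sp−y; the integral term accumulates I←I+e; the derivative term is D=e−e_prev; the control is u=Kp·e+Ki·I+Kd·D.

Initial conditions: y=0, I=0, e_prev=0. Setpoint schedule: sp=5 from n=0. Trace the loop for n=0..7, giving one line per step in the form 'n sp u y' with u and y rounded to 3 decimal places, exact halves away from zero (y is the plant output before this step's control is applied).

(exact arithmetic carried between steps; '≈' marks a value shown rounded to 6 d.p. or computed from one; I and e_prev carry over from the previous line; the table rounds u and y to 3 d.p., halves away from zero)
n=0: y=0, sp=5, e=sp−y=5; I=5, D=e−e_prev=5; u=3/2·5+1/2·5+0·5=10; next y=3/10·0+1·10=10
n=1: y=10, sp=5, e=sp−y=-5; I=0, D=e−e_prev=-10; u=3/2·(-5)+1/2·0+0·(-10)=-7.5; next y=3/10·10+1·(-7.5)=-4.5
n=2: y=-4.5, sp=5, e=sp−y=9.5; I=9.5, D=e−e_prev=14.5; u=3/2·9.5+1/2·9.5+0·14.5=19; next y=3/10·(-4.5)+1·19=17.65
n=3: y=17.65, sp=5, e=sp−y=-12.65; I=-3.15, D=e−e_prev=-22.15; u=3/2·(-12.65)+1/2·(-3.15)+0·(-22.15)=-20.55; next y=3/10·17.65+1·(-20.55)=-15.255
n=4: y=-15.255, sp=5, e=sp−y=20.255; I=17.105, D=e−e_prev=32.905; u=3/2·20.255+1/2·17.105+0·32.905=38.935; next y=3/10·(-15.255)+1·38.935=34.3585
n=5: y=34.3585, sp=5, e=sp−y=-29.3585; I=-12.2535, D=e−e_prev=-49.6135; u=3/2·(-29.3585)+1/2·(-12.2535)+0·(-49.6135)=-50.1645; next y=3/10·34.3585+1·(-50.1645)=-39.85695
n=6: y=-39.85695, sp=5, e=sp−y=44.85695; I=32.60345, D=e−e_prev=74.21545; u=3/2·44.85695+1/2·32.60345+0·74.21545=83.58715; next y=3/10·(-39.85695)+1·83.58715=71.630065
n=7: y=71.630065, sp=5, e=sp−y=-66.630065; I=-34.026615, D=e−e_prev=-111.487015; u=3/2·(-66.630065)+1/2·(-34.026615)+0·(-111.487015)=-116.958405; next y=3/10·71.630065+1·(-116.958405)≈-95.469386

0 5 10.000 0.000
1 5 -7.500 10.000
2 5 19.000 -4.500
3 5 -20.550 17.650
4 5 38.935 -15.255
5 5 -50.165 34.359
6 5 83.587 -39.857
7 5 -116.958 71.630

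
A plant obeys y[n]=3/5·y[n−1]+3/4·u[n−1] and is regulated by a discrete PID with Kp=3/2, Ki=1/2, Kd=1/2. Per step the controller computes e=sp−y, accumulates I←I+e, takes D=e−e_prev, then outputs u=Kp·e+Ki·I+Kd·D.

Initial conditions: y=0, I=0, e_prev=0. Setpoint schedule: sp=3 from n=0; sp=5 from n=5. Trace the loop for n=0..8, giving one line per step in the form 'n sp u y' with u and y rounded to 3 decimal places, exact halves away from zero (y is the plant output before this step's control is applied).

(exact arithmetic carried between steps; '≈' marks a value shown rounded to 6 d.p. or computed from one; I and e_prev carry over from the previous line; the table rounds u and y to 3 d.p., halves away from zero)
n=0: y=0, sp=3, e=sp−y=3; I=3, D=e−e_prev=3; u=3/2·3+1/2·3+1/2·3=7.5; next y=3/5·0+3/4·7.5=5.625
n=1: y=5.625, sp=3, e=sp−y=-2.625; I=0.375, D=e−e_prev=-5.625; u=3/2·(-2.625)+1/2·0.375+1/2·(-5.625)=-6.5625; next y=3/5·5.625+3/4·(-6.5625)=-1.546875
n=2: y=-1.546875, sp=3, e=sp−y=4.546875; I=4.921875, D=e−e_prev=7.171875; u=3/2·4.546875+1/2·4.921875+1/2·7.171875≈12.867188; next y=3/5·(-1.546875)+3/4·12.867188≈8.722266
n=3: y≈8.722266, sp=3, e=sp−y≈-5.722266; I≈-0.800391, D=e−e_prev≈-10.269141; u=3/2·(-5.722266)+1/2·(-0.800391)+1/2·(-10.269141)≈-14.118164; next y=3/5·8.722266+3/4·(-14.118164)≈-5.355264
n=4: y≈-5.355264, sp=3, e=sp−y≈8.355264; I≈7.554873, D=e−e_prev≈14.077529; u=3/2·8.355264+1/2·7.554873+1/2·14.077529≈23.349097; next y=3/5·(-5.355264)+3/4·23.349097≈14.298664
n=5: y≈14.298664, sp=5, e=sp−y≈-9.298664; I≈-1.743791, D=e−e_prev≈-17.653928; u=3/2·(-9.298664)+1/2·(-1.743791)+1/2·(-17.653928)≈-23.646856; next y=3/5·14.298664+3/4·(-23.646856)≈-9.155943
n=6: y≈-9.155943, sp=5, e=sp−y≈14.155943; I≈12.412152, D=e−e_prev≈23.454608; u=3/2·14.155943+1/2·12.412152+1/2·23.454608≈39.167295; next y=3/5·(-9.155943)+3/4·39.167295≈23.881905
n=7: y≈23.881905, sp=5, e=sp−y≈-18.881905; I≈-6.469753, D=e−e_prev≈-33.037849; u=3/2·(-18.881905)+1/2·(-6.469753)+1/2·(-33.037849)≈-48.076659; next y=3/5·23.881905+3/4·(-48.076659)≈-21.728351
n=8: y≈-21.728351, sp=5, e=sp−y≈26.728351; I≈20.258598, D=e−e_prev≈45.610256; u=3/2·26.728351+1/2·20.258598+1/2·45.610256≈73.026954; next y=3/5·(-21.728351)+3/4·73.026954≈41.733205

0 3 7.500 0.000
1 3 -6.563 5.625
2 3 12.867 -1.547
3 3 -14.118 8.722
4 3 23.349 -5.355
5 5 -23.647 14.299
6 5 39.167 -9.156
7 5 -48.077 23.882
8 5 73.027 -21.728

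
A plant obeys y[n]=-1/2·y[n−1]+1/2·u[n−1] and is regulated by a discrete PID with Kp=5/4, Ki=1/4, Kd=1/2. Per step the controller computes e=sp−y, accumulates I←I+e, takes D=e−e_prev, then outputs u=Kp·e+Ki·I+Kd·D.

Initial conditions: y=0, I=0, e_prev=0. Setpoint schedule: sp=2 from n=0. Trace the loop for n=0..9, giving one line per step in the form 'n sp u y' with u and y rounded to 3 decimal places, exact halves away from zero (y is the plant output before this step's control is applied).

0 2 4.000 0.000
1 2 -0.500 2.000
2 2 7.000 -1.250
3 2 -4.563 4.125
4 2 14.531 -4.344
5 2 -15.680 9.438
6 2 33.344 -12.559
7 2 -45.034 22.951
8 2 81.371 -33.993
9 2 -121.452 57.682

(exact arithmetic carried between steps; '≈' marks a value shown rounded to 6 d.p. or computed from one; I and e_prev carry over from the previous line; the table rounds u and y to 3 d.p., halves away from zero)
n=0: y=0, sp=2, e=sp−y=2; I=2, D=e−e_prev=2; u=5/4·2+1/4·2+1/2·2=4; next y=-1/2·0+1/2·4=2
n=1: y=2, sp=2, e=sp−y=0; I=2, D=e−e_prev=-2; u=5/4·0+1/4·2+1/2·(-2)=-0.5; next y=-1/2·2+1/2·(-0.5)=-1.25
n=2: y=-1.25, sp=2, e=sp−y=3.25; I=5.25, D=e−e_prev=3.25; u=5/4·3.25+1/4·5.25+1/2·3.25=7; next y=-1/2·(-1.25)+1/2·7=4.125
n=3: y=4.125, sp=2, e=sp−y=-2.125; I=3.125, D=e−e_prev=-5.375; u=5/4·(-2.125)+1/4·3.125+1/2·(-5.375)=-4.5625; next y=-1/2·4.125+1/2·(-4.5625)=-4.34375
n=4: y=-4.34375, sp=2, e=sp−y=6.34375; I=9.46875, D=e−e_prev=8.46875; u=5/4·6.34375+1/4·9.46875+1/2·8.46875=14.53125; next y=-1/2·(-4.34375)+1/2·14.53125=9.4375
n=5: y=9.4375, sp=2, e=sp−y=-7.4375; I=2.03125, D=e−e_prev=-13.78125; u=5/4·(-7.4375)+1/4·2.03125+1/2·(-13.78125)≈-15.679688; next y=-1/2·9.4375+1/2·(-15.679688)≈-12.558594
n=6: y≈-12.558594, sp=2, e=sp−y≈14.558594; I≈16.589844, D=e−e_prev≈21.996094; u=5/4·14.558594+1/4·16.589844+1/2·21.996094≈33.34375; next y=-1/2·(-12.558594)+1/2·33.34375≈22.951172
n=7: y≈22.951172, sp=2, e=sp−y≈-20.951172; I≈-4.361328, D=e−e_prev≈-35.509766; u=5/4·(-20.951172)+1/4·(-4.361328)+1/2·(-35.509766)≈-45.034180; next y=-1/2·22.951172+1/2·(-45.034180)≈-33.992676
n=8: y≈-33.992676, sp=2, e=sp−y≈35.992676; I≈31.631348, D=e−e_prev≈56.943848; u=5/4·35.992676+1/4·31.631348+1/2·56.943848≈81.370605; next y=-1/2·(-33.992676)+1/2·81.370605≈57.681641
n=9: y≈57.681641, sp=2, e=sp−y≈-55.681641; I≈-24.050293, D=e−e_prev≈-91.674316; u=5/4·(-55.681641)+1/4·(-24.050293)+1/2·(-91.674316)≈-121.451782; next y=-1/2·57.681641+1/2·(-121.451782)≈-89.566711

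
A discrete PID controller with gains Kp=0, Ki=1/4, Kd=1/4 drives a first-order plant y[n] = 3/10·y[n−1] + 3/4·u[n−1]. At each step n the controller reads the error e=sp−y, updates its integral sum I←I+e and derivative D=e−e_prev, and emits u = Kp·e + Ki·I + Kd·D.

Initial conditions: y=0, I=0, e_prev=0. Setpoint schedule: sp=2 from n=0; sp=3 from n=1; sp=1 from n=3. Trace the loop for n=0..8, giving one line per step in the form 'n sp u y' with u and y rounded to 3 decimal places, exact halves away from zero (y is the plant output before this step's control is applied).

0 2 1.000 0.000
1 3 1.125 0.750
2 3 1.466 1.069
3 1 0.853 1.420
4 1 1.513 1.065
5 1 1.213 1.454
6 1 1.251 1.346
7 1 1.139 1.342
8 1 1.095 1.257

(exact arithmetic carried between steps; '≈' marks a value shown rounded to 6 d.p. or computed from one; I and e_prev carry over from the previous line; the table rounds u and y to 3 d.p., halves away from zero)
n=0: y=0, sp=2, e=sp−y=2; I=2, D=e−e_prev=2; u=0·2+1/4·2+1/4·2=1; next y=3/10·0+3/4·1=0.75
n=1: y=0.75, sp=3, e=sp−y=2.25; I=4.25, D=e−e_prev=0.25; u=0·2.25+1/4·4.25+1/4·0.25=1.125; next y=3/10·0.75+3/4·1.125=1.06875
n=2: y=1.06875, sp=3, e=sp−y=1.93125; I=6.18125, D=e−e_prev=-0.31875; u=0·1.93125+1/4·6.18125+1/4·(-0.31875)=1.465625; next y=3/10·1.06875+3/4·1.465625≈1.419844
n=3: y≈1.419844, sp=1, e=sp−y≈-0.419844; I≈5.761406, D=e−e_prev≈-2.351094; u=0·(-0.419844)+1/4·5.761406+1/4·(-2.351094)≈0.852578; next y=3/10·1.419844+3/4·0.852578≈1.065387
n=4: y≈1.065387, sp=1, e=sp−y≈-0.065387; I≈5.696020, D=e−e_prev≈0.354457; u=0·(-0.065387)+1/4·5.696020+1/4·0.354457≈1.512619; next y=3/10·1.065387+3/4·1.512619≈1.454080
n=5: y≈1.454080, sp=1, e=sp−y≈-0.454080; I≈5.241939, D=e−e_prev≈-0.388694; u=0·(-0.454080)+1/4·5.241939+1/4·(-0.388694)≈1.213311; next y=3/10·1.454080+3/4·1.213311≈1.346208
n=6: y≈1.346208, sp=1, e=sp−y≈-0.346208; I≈4.895732, D=e−e_prev≈0.107873; u=0·(-0.346208)+1/4·4.895732+1/4·0.107873≈1.250901; next y=3/10·1.346208+3/4·1.250901≈1.342038
n=7: y≈1.342038, sp=1, e=sp−y≈-0.342038; I≈4.553693, D=e−e_prev≈0.004170; u=0·(-0.342038)+1/4·4.553693+1/4·0.004170≈1.139466; next y=3/10·1.342038+3/4·1.139466≈1.257211
n=8: y≈1.257211, sp=1, e=sp−y≈-0.257211; I≈4.296483, D=e−e_prev≈0.084827; u=0·(-0.257211)+1/4·4.296483+1/4·0.084827≈1.095328; next y=3/10·1.257211+3/4·1.095328≈1.198659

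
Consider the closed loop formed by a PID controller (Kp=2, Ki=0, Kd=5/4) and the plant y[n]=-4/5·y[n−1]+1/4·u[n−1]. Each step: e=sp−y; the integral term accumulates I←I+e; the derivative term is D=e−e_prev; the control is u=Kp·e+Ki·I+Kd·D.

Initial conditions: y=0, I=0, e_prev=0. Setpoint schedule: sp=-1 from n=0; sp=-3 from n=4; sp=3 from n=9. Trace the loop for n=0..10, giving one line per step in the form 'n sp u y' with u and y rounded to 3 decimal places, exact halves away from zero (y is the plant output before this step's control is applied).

0 -1 -3.250 0.000
1 -1 0.641 -0.813
2 -1 -5.649 0.810
3 -1 5.709 -2.060
4 -3 -21.070 3.075
5 -3 22.960 -7.728
6 -3 -54.407 11.922
7 -3 84.107 -23.140
8 -3 -163.424 39.538
9 3 298.505 -72.487
10 3 -515.609 132.616

(exact arithmetic carried between steps; '≈' marks a value shown rounded to 6 d.p. or computed from one; I and e_prev carry over from the previous line; the table rounds u and y to 3 d.p., halves away from zero)
n=0: y=0, sp=-1, e=sp−y=-1; I=-1, D=e−e_prev=-1; u=2·(-1)+0·(-1)+5/4·(-1)=-3.25; next y=-4/5·0+1/4·(-3.25)=-0.8125
n=1: y=-0.8125, sp=-1, e=sp−y=-0.1875; I=-1.1875, D=e−e_prev=0.8125; u=2·(-0.1875)+0·(-1.1875)+5/4·0.8125=0.640625; next y=-4/5·(-0.8125)+1/4·0.640625≈0.810156
n=2: y≈0.810156, sp=-1, e=sp−y≈-1.810156; I≈-2.997656, D=e−e_prev≈-1.622656; u=2·(-1.810156)+0·(-2.997656)+5/4·(-1.622656)≈-5.648633; next y=-4/5·0.810156+1/4·(-5.648633)≈-2.060283
n=3: y≈-2.060283, sp=-1, e=sp−y≈1.060283; I≈-1.937373, D=e−e_prev≈2.870439; u=2·1.060283+0·(-1.937373)+5/4·2.870439≈5.708616; next y=-4/5·(-2.060283)+1/4·5.708616≈3.075380
n=4: y≈3.075380, sp=-3, e=sp−y≈-6.075380; I≈-8.012754, D=e−e_prev≈-7.135664; u=2·(-6.075380)+0·(-8.012754)+5/4·(-7.135664)≈-21.070341; next y=-4/5·3.075380+1/4·(-21.070341)≈-7.727890
n=5: y≈-7.727890, sp=-3, e=sp−y≈4.727890; I≈-3.284864, D=e−e_prev≈10.803270; u=2·4.727890+0·(-3.284864)+5/4·10.803270≈22.959867; next y=-4/5·(-7.727890)+1/4·22.959867≈11.922278
n=6: y≈11.922278, sp=-3, e=sp−y≈-14.922278; I≈-18.207142, D=e−e_prev≈-19.650168; u=2·(-14.922278)+0·(-18.207142)+5/4·(-19.650168)≈-54.407266; next y=-4/5·11.922278+1/4·(-54.407266)≈-23.139639
n=7: y≈-23.139639, sp=-3, e=sp−y≈20.139639; I≈1.932497, D=e−e_prev≈35.061918; u=2·20.139639+0·1.932497+5/4·35.061918≈84.106675; next y=-4/5·(-23.139639)+1/4·84.106675≈39.538380
n=8: y≈39.538380, sp=-3, e=sp−y≈-42.538380; I≈-40.605883, D=e−e_prev≈-62.678019; u=2·(-42.538380)+0·(-40.605883)+5/4·(-62.678019)≈-163.424285; next y=-4/5·39.538380+1/4·(-163.424285)≈-72.486775
n=9: y≈-72.486775, sp=3, e=sp−y≈75.486775; I≈34.880892, D=e−e_prev≈118.025156; u=2·75.486775+0·34.880892+5/4·118.025156≈298.504995; next y=-4/5·(-72.486775)+1/4·298.504995≈132.615669
n=10: y≈132.615669, sp=3, e=sp−y≈-129.615669; I≈-94.734777, D=e−e_prev≈-205.102445; u=2·(-129.615669)+0·(-94.734777)+5/4·(-205.102445)≈-515.609394; next y=-4/5·132.615669+1/4·(-515.609394)≈-234.994884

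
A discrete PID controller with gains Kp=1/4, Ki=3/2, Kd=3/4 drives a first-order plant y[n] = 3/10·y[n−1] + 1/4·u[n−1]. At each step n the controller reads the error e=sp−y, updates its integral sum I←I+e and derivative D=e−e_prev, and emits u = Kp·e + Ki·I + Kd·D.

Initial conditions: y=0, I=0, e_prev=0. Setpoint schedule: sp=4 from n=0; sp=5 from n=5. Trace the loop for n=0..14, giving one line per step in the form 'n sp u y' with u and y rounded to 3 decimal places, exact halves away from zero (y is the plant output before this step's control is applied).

(exact arithmetic carried between steps; '≈' marks a value shown rounded to 6 d.p. or computed from one; I and e_prev carry over from the previous line; the table rounds u and y to 3 d.p., halves away from zero)
n=0: y=0, sp=4, e=sp−y=4; I=4, D=e−e_prev=4; u=1/4·4+3/2·4+3/4·4=10; next y=3/10·0+1/4·10=2.5
n=1: y=2.5, sp=4, e=sp−y=1.5; I=5.5, D=e−e_prev=-2.5; u=1/4·1.5+3/2·5.5+3/4·(-2.5)=6.75; next y=3/10·2.5+1/4·6.75=2.4375
n=2: y=2.4375, sp=4, e=sp−y=1.5625; I=7.0625, D=e−e_prev=0.0625; u=1/4·1.5625+3/2·7.0625+3/4·0.0625=11.03125; next y=3/10·2.4375+1/4·11.03125≈3.489063
n=3: y≈3.489063, sp=4, e=sp−y≈0.510938; I≈7.573438, D=e−e_prev≈-1.051563; u=1/4·0.510938+3/2·7.573438+3/4·(-1.051563)≈10.699219; next y=3/10·3.489063+1/4·10.699219≈3.721523
n=4: y≈3.721523, sp=4, e=sp−y≈0.278477; I≈7.851914, D=e−e_prev≈-0.232461; u=1/4·0.278477+3/2·7.851914+3/4·(-0.232461)≈11.673145; next y=3/10·3.721523+1/4·11.673145≈4.034743
n=5: y≈4.034743, sp=5, e=sp−y≈0.965257; I≈8.817171, D=e−e_prev≈0.686780; u=1/4·0.965257+3/2·8.817171+3/4·0.686780≈13.982156; next y=3/10·4.034743+1/4·13.982156≈4.705962
n=6: y≈4.705962, sp=5, e=sp−y≈0.294038; I≈9.111209, D=e−e_prev≈-0.671219; u=1/4·0.294038+3/2·9.111209+3/4·(-0.671219)≈13.236909; next y=3/10·4.705962+1/4·13.236909≈4.721016
n=7: y≈4.721016, sp=5, e=sp−y≈0.278984; I≈9.390193, D=e−e_prev≈-0.015054; u=1/4·0.278984+3/2·9.390193+3/4·(-0.015054)≈14.143745; next y=3/10·4.721016+1/4·14.143745≈4.952241
n=8: y≈4.952241, sp=5, e=sp−y≈0.047759; I≈9.437952, D=e−e_prev≈-0.231225; u=1/4·0.047759+3/2·9.437952+3/4·(-0.231225)≈13.995449; next y=3/10·4.952241+1/4·13.995449≈4.984535
n=9: y≈4.984535, sp=5, e=sp−y≈0.015465; I≈9.453418, D=e−e_prev≈-0.032293; u=1/4·0.015465+3/2·9.453418+3/4·(-0.032293)≈14.159773; next y=3/10·4.984535+1/4·14.159773≈5.035304
n=10: y≈5.035304, sp=5, e=sp−y≈-0.035304; I≈9.418114, D=e−e_prev≈-0.050769; u=1/4·(-0.035304)+3/2·9.418114+3/4·(-0.050769)≈14.080268; next y=3/10·5.035304+1/4·14.080268≈5.030658
n=11: y≈5.030658, sp=5, e=sp−y≈-0.030658; I≈9.387456, D=e−e_prev≈0.004645; u=1/4·(-0.030658)+3/2·9.387456+3/4·0.004645≈14.077003; next y=3/10·5.030658+1/4·14.077003≈5.028448
n=12: y≈5.028448, sp=5, e=sp−y≈-0.028448; I≈9.359008, D=e−e_prev≈0.002210; u=1/4·(-0.028448)+3/2·9.359008+3/4·0.002210≈14.033057; next y=3/10·5.028448+1/4·14.033057≈5.016799
n=13: y≈5.016799, sp=5, e=sp−y≈-0.016799; I≈9.342209, D=e−e_prev≈0.011650; u=1/4·(-0.016799)+3/2·9.342209+3/4·0.011650≈14.017851; next y=3/10·5.016799+1/4·14.017851≈5.009502
n=14: y≈5.009502, sp=5, e=sp−y≈-0.009502; I≈9.332707, D=e−e_prev≈0.007296; u=1/4·(-0.009502)+3/2·9.332707+3/4·0.007296≈14.002157; next y=3/10·5.009502+1/4·14.002157≈5.003390

0 4 10.000 0.000
1 4 6.750 2.500
2 4 11.031 2.438
3 4 10.699 3.489
4 4 11.673 3.722
5 5 13.982 4.035
6 5 13.237 4.706
7 5 14.144 4.721
8 5 13.995 4.952
9 5 14.160 4.985
10 5 14.080 5.035
11 5 14.077 5.031
12 5 14.033 5.028
13 5 14.018 5.017
14 5 14.002 5.010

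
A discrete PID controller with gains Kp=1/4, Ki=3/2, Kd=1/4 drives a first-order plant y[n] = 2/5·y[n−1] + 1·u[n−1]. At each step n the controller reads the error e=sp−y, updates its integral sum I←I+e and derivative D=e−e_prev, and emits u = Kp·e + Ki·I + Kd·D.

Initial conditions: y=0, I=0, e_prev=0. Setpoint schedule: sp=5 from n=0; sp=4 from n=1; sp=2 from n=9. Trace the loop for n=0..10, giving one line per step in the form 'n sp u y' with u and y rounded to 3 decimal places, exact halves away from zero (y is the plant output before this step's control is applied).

(exact arithmetic carried between steps; '≈' marks a value shown rounded to 6 d.p. or computed from one; I and e_prev carry over from the previous line; the table rounds u and y to 3 d.p., halves away from zero)
n=0: y=0, sp=5, e=sp−y=5; I=5, D=e−e_prev=5; u=1/4·5+3/2·5+1/4·5=10; next y=2/5·0+1·10=10
n=1: y=10, sp=4, e=sp−y=-6; I=-1, D=e−e_prev=-11; u=1/4·(-6)+3/2·(-1)+1/4·(-11)=-5.75; next y=2/5·10+1·(-5.75)=-1.75
n=2: y=-1.75, sp=4, e=sp−y=5.75; I=4.75, D=e−e_prev=11.75; u=1/4·5.75+3/2·4.75+1/4·11.75=11.5; next y=2/5·(-1.75)+1·11.5=10.8
n=3: y=10.8, sp=4, e=sp−y=-6.8; I=-2.05, D=e−e_prev=-12.55; u=1/4·(-6.8)+3/2·(-2.05)+1/4·(-12.55)=-7.9125; next y=2/5·10.8+1·(-7.9125)=-3.5925
n=4: y=-3.5925, sp=4, e=sp−y=7.5925; I=5.5425, D=e−e_prev=14.3925; u=1/4·7.5925+3/2·5.5425+1/4·14.3925=13.81; next y=2/5·(-3.5925)+1·13.81=12.373
n=5: y=12.373, sp=4, e=sp−y=-8.373; I=-2.8305, D=e−e_prev=-15.9655; u=1/4·(-8.373)+3/2·(-2.8305)+1/4·(-15.9655)=-10.330375; next y=2/5·12.373+1·(-10.330375)=-5.381175
n=6: y=-5.381175, sp=4, e=sp−y=9.381175; I=6.550675, D=e−e_prev=17.754175; u=1/4·9.381175+3/2·6.550675+1/4·17.754175=16.60985; next y=2/5·(-5.381175)+1·16.60985=14.45738
n=7: y=14.45738, sp=4, e=sp−y=-10.45738; I=-3.906705, D=e−e_prev=-19.838555; u=1/4·(-10.45738)+3/2·(-3.906705)+1/4·(-19.838555)≈-13.434041; next y=2/5·14.45738+1·(-13.434041)≈-7.651089
n=8: y≈-7.651089, sp=4, e=sp−y≈11.651089; I≈7.744384, D=e−e_prev≈22.108469; u=1/4·11.651089+3/2·7.744384+1/4·22.108469≈20.056466; next y=2/5·(-7.651089)+1·20.056466≈16.996030
n=9: y≈16.996030, sp=2, e=sp−y≈-14.996030; I≈-7.251646, D=e−e_prev≈-26.647120; u=1/4·(-14.996030)+3/2·(-7.251646)+1/4·(-26.647120)≈-21.288257; next y=2/5·16.996030+1·(-21.288257)≈-14.489844
n=10: y≈-14.489844, sp=2, e=sp−y≈16.489844; I≈9.238198, D=e−e_prev≈31.485875; u=1/4·16.489844+3/2·9.238198+1/4·31.485875≈25.851227; next y=2/5·(-14.489844)+1·25.851227≈20.055290

0 5 10.000 0.000
1 4 -5.750 10.000
2 4 11.500 -1.750
3 4 -7.913 10.800
4 4 13.810 -3.593
5 4 -10.330 12.373
6 4 16.610 -5.381
7 4 -13.434 14.457
8 4 20.056 -7.651
9 2 -21.288 16.996
10 2 25.851 -14.490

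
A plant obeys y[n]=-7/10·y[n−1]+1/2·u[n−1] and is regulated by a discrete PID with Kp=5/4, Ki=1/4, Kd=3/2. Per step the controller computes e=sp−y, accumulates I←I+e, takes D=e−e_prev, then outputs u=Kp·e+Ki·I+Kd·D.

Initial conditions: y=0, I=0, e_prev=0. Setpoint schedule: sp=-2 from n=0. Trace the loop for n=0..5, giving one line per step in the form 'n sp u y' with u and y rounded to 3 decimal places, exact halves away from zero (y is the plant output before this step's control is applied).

0 -2 -6.000 0.000
1 -2 5.500 -3.000
2 -2 -22.300 4.850
3 -2 45.948 -14.545
4 -2 -123.110 33.155
5 -2 293.408 -84.763

(exact arithmetic carried between steps; '≈' marks a value shown rounded to 6 d.p. or computed from one; I and e_prev carry over from the previous line; the table rounds u and y to 3 d.p., halves away from zero)
n=0: y=0, sp=-2, e=sp−y=-2; I=-2, D=e−e_prev=-2; u=5/4·(-2)+1/4·(-2)+3/2·(-2)=-6; next y=-7/10·0+1/2·(-6)=-3
n=1: y=-3, sp=-2, e=sp−y=1; I=-1, D=e−e_prev=3; u=5/4·1+1/4·(-1)+3/2·3=5.5; next y=-7/10·(-3)+1/2·5.5=4.85
n=2: y=4.85, sp=-2, e=sp−y=-6.85; I=-7.85, D=e−e_prev=-7.85; u=5/4·(-6.85)+1/4·(-7.85)+3/2·(-7.85)=-22.3; next y=-7/10·4.85+1/2·(-22.3)=-14.545
n=3: y=-14.545, sp=-2, e=sp−y=12.545; I=4.695, D=e−e_prev=19.395; u=5/4·12.545+1/4·4.695+3/2·19.395=45.9475; next y=-7/10·(-14.545)+1/2·45.9475=33.15525
n=4: y=33.15525, sp=-2, e=sp−y=-35.15525; I=-30.46025, D=e−e_prev=-47.70025; u=5/4·(-35.15525)+1/4·(-30.46025)+3/2·(-47.70025)=-123.1095; next y=-7/10·33.15525+1/2·(-123.1095)=-84.763425
n=5: y=-84.763425, sp=-2, e=sp−y=82.763425; I=52.303175, D=e−e_prev=117.918675; u=5/4·82.763425+1/4·52.303175+3/2·117.918675≈293.408088; next y=-7/10·(-84.763425)+1/2·293.408088≈206.038441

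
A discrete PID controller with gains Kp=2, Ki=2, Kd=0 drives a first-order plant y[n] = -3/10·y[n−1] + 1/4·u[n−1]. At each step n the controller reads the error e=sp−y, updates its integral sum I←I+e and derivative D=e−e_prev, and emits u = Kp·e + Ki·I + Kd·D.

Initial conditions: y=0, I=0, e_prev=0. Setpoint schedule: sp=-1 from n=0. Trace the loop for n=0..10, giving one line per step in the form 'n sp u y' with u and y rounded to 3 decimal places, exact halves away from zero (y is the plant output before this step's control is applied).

(exact arithmetic carried between steps; '≈' marks a value shown rounded to 6 d.p. or computed from one; I and e_prev carry over from the previous line; the table rounds u and y to 3 d.p., halves away from zero)
n=0: y=0, sp=-1, e=sp−y=-1; I=-1, D=e−e_prev=-1; u=2·(-1)+2·(-1)+0·(-1)=-4; next y=-3/10·0+1/4·(-4)=-1
n=1: y=-1, sp=-1, e=sp−y=0; I=-1, D=e−e_prev=1; u=2·0+2·(-1)+0·1=-2; next y=-3/10·(-1)+1/4·(-2)=-0.2
n=2: y=-0.2, sp=-1, e=sp−y=-0.8; I=-1.8, D=e−e_prev=-0.8; u=2·(-0.8)+2·(-1.8)+0·(-0.8)=-5.2; next y=-3/10·(-0.2)+1/4·(-5.2)=-1.24
n=3: y=-1.24, sp=-1, e=sp−y=0.24; I=-1.56, D=e−e_prev=1.04; u=2·0.24+2·(-1.56)+0·1.04=-2.64; next y=-3/10·(-1.24)+1/4·(-2.64)=-0.288
n=4: y=-0.288, sp=-1, e=sp−y=-0.712; I=-2.272, D=e−e_prev=-0.952; u=2·(-0.712)+2·(-2.272)+0·(-0.952)=-5.968; next y=-3/10·(-0.288)+1/4·(-5.968)=-1.4056
n=5: y=-1.4056, sp=-1, e=sp−y=0.4056; I=-1.8664, D=e−e_prev=1.1176; u=2·0.4056+2·(-1.8664)+0·1.1176=-2.9216; next y=-3/10·(-1.4056)+1/4·(-2.9216)=-0.30872
n=6: y=-0.30872, sp=-1, e=sp−y=-0.69128; I=-2.55768, D=e−e_prev=-1.09688; u=2·(-0.69128)+2·(-2.55768)+0·(-1.09688)=-6.49792; next y=-3/10·(-0.30872)+1/4·(-6.49792)=-1.531864
n=7: y=-1.531864, sp=-1, e=sp−y=0.531864; I=-2.025816, D=e−e_prev=1.223144; u=2·0.531864+2·(-2.025816)+0·1.223144=-2.987904; next y=-3/10·(-1.531864)+1/4·(-2.987904)≈-0.287417
n=8: y≈-0.287417, sp=-1, e=sp−y≈-0.712583; I≈-2.738399, D=e−e_prev≈-1.244447; u=2·(-0.712583)+2·(-2.738399)+0·(-1.244447)≈-6.901965; next y=-3/10·(-0.287417)+1/4·(-6.901965)≈-1.639266
n=9: y≈-1.639266, sp=-1, e=sp−y≈0.639266; I≈-2.099133, D=e−e_prev≈1.351849; u=2·0.639266+2·(-2.099133)+0·1.351849≈-2.919734; next y=-3/10·(-1.639266)+1/4·(-2.919734)≈-0.238154
n=10: y≈-0.238154, sp=-1, e=sp−y≈-0.761846; I≈-2.860979, D=e−e_prev≈-1.401113; u=2·(-0.761846)+2·(-2.860979)+0·(-1.401113)≈-7.245652; next y=-3/10·(-0.238154)+1/4·(-7.245652)≈-1.739967

0 -1 -4.000 0.000
1 -1 -2.000 -1.000
2 -1 -5.200 -0.200
3 -1 -2.640 -1.240
4 -1 -5.968 -0.288
5 -1 -2.922 -1.406
6 -1 -6.498 -0.309
7 -1 -2.988 -1.532
8 -1 -6.902 -0.287
9 -1 -2.920 -1.639
10 -1 -7.246 -0.238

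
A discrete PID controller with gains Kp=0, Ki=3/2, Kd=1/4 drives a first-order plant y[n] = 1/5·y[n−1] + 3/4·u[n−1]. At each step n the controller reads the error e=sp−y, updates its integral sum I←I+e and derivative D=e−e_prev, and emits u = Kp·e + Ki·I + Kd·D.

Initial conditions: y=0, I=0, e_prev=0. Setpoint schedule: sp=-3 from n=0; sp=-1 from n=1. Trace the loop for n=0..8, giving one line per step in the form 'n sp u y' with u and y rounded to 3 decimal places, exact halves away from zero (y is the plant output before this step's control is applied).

(exact arithmetic carried between steps; '≈' marks a value shown rounded to 6 d.p. or computed from one; I and e_prev carry over from the previous line; the table rounds u and y to 3 d.p., halves away from zero)
n=0: y=0, sp=-3, e=sp−y=-3; I=-3, D=e−e_prev=-3; u=0·(-3)+3/2·(-3)+1/4·(-3)=-5.25; next y=1/5·0+3/4·(-5.25)=-3.9375
n=1: y=-3.9375, sp=-1, e=sp−y=2.9375; I=-0.0625, D=e−e_prev=5.9375; u=0·2.9375+3/2·(-0.0625)+1/4·5.9375=1.390625; next y=1/5·(-3.9375)+3/4·1.390625≈0.255469
n=2: y≈0.255469, sp=-1, e=sp−y≈-1.255469; I≈-1.317969, D=e−e_prev≈-4.192969; u=0·(-1.255469)+3/2·(-1.317969)+1/4·(-4.192969)≈-3.025195; next y=1/5·0.255469+3/4·(-3.025195)≈-2.217803
n=3: y≈-2.217803, sp=-1, e=sp−y≈1.217803; I≈-0.100166, D=e−e_prev≈2.473271; u=0·1.217803+3/2·(-0.100166)+1/4·2.473271≈0.468069; next y=1/5·(-2.217803)+3/4·0.468069≈-0.092509
n=4: y≈-0.092509, sp=-1, e=sp−y≈-0.907491; I≈-1.007657, D=e−e_prev≈-2.125294; u=0·(-0.907491)+3/2·(-1.007657)+1/4·(-2.125294)≈-2.042809; next y=1/5·(-0.092509)+3/4·(-2.042809)≈-1.550609
n=5: y≈-1.550609, sp=-1, e=sp−y≈0.550609; I≈-0.457048, D=e−e_prev≈1.458100; u=0·0.550609+3/2·(-0.457048)+1/4·1.458100≈-0.321048; next y=1/5·(-1.550609)+3/4·(-0.321048)≈-0.550908
n=6: y≈-0.550908, sp=-1, e=sp−y≈-0.449092; I≈-0.906141, D=e−e_prev≈-0.999701; u=0·(-0.449092)+3/2·(-0.906141)+1/4·(-0.999701)≈-1.609137; next y=1/5·(-0.550908)+3/4·(-1.609137)≈-1.317034
n=7: y≈-1.317034, sp=-1, e=sp−y≈0.317034; I≈-0.589107, D=e−e_prev≈0.766126; u=0·0.317034+3/2·(-0.589107)+1/4·0.766126≈-0.692129; next y=1/5·(-1.317034)+3/4·(-0.692129)≈-0.782503
n=8: y≈-0.782503, sp=-1, e=sp−y≈-0.217497; I≈-0.806604, D=e−e_prev≈-0.534531; u=0·(-0.217497)+3/2·(-0.806604)+1/4·(-0.534531)≈-1.343538; next y=1/5·(-0.782503)+3/4·(-1.343538)≈-1.164154

0 -3 -5.250 0.000
1 -1 1.391 -3.938
2 -1 -3.025 0.255
3 -1 0.468 -2.218
4 -1 -2.043 -0.093
5 -1 -0.321 -1.551
6 -1 -1.609 -0.551
7 -1 -0.692 -1.317
8 -1 -1.344 -0.783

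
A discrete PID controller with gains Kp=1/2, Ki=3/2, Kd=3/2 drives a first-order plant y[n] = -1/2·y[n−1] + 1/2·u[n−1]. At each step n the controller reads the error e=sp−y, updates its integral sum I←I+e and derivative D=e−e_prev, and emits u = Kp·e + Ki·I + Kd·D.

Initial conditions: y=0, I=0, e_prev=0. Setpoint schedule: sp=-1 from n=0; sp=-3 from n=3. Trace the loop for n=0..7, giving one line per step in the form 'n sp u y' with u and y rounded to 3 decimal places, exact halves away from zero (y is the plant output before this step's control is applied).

0 -1 -3.500 0.000
1 -1 2.625 -1.750
2 -1 -12.656 2.188
3 -3 15.102 -7.422
4 -3 -55.072 11.262
5 -3 107.061 -33.167
6 -3 -275.815 70.114
7 -3 620.210 -172.965

(exact arithmetic carried between steps; '≈' marks a value shown rounded to 6 d.p. or computed from one; I and e_prev carry over from the previous line; the table rounds u and y to 3 d.p., halves away from zero)
n=0: y=0, sp=-1, e=sp−y=-1; I=-1, D=e−e_prev=-1; u=1/2·(-1)+3/2·(-1)+3/2·(-1)=-3.5; next y=-1/2·0+1/2·(-3.5)=-1.75
n=1: y=-1.75, sp=-1, e=sp−y=0.75; I=-0.25, D=e−e_prev=1.75; u=1/2·0.75+3/2·(-0.25)+3/2·1.75=2.625; next y=-1/2·(-1.75)+1/2·2.625=2.1875
n=2: y=2.1875, sp=-1, e=sp−y=-3.1875; I=-3.4375, D=e−e_prev=-3.9375; u=1/2·(-3.1875)+3/2·(-3.4375)+3/2·(-3.9375)=-12.65625; next y=-1/2·2.1875+1/2·(-12.65625)=-7.421875
n=3: y=-7.421875, sp=-3, e=sp−y=4.421875; I=0.984375, D=e−e_prev=7.609375; u=1/2·4.421875+3/2·0.984375+3/2·7.609375≈15.101563; next y=-1/2·(-7.421875)+1/2·15.101563≈11.261719
n=4: y≈11.261719, sp=-3, e=sp−y≈-14.261719; I≈-13.277344, D=e−e_prev≈-18.683594; u=1/2·(-14.261719)+3/2·(-13.277344)+3/2·(-18.683594)≈-55.072266; next y=-1/2·11.261719+1/2·(-55.072266)≈-33.166992
n=5: y≈-33.166992, sp=-3, e=sp−y≈30.166992; I≈16.889648, D=e−e_prev≈44.428711; u=1/2·30.166992+3/2·16.889648+3/2·44.428711≈107.061035; next y=-1/2·(-33.166992)+1/2·107.061035≈70.114014
n=6: y≈70.114014, sp=-3, e=sp−y≈-73.114014; I≈-56.224365, D=e−e_prev≈-103.281006; u=1/2·(-73.114014)+3/2·(-56.224365)+3/2·(-103.281006)≈-275.815063; next y=-1/2·70.114014+1/2·(-275.815063)≈-172.964539
n=7: y≈-172.964539, sp=-3, e=sp−y≈169.964539; I≈113.740173, D=e−e_prev≈243.078552; u=1/2·169.964539+3/2·113.740173+3/2·243.078552≈620.210358; next y=-1/2·(-172.964539)+1/2·620.210358≈396.587448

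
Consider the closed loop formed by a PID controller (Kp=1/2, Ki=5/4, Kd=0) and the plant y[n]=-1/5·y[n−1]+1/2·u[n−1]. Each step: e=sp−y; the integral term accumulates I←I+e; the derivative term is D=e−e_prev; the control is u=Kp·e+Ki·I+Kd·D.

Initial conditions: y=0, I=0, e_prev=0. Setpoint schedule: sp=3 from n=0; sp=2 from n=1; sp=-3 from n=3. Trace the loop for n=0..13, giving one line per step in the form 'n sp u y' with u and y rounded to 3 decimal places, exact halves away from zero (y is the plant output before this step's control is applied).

(exact arithmetic carried between steps; '≈' marks a value shown rounded to 6 d.p. or computed from one; I and e_prev carry over from the previous line; the table rounds u and y to 3 d.p., halves away from zero)
n=0: y=0, sp=3, e=sp−y=3; I=3, D=e−e_prev=3; u=1/2·3+5/4·3+0·3=5.25; next y=-1/5·0+1/2·5.25=2.625
n=1: y=2.625, sp=2, e=sp−y=-0.625; I=2.375, D=e−e_prev=-3.625; u=1/2·(-0.625)+5/4·2.375+0·(-3.625)=2.65625; next y=-1/5·2.625+1/2·2.65625=0.803125
n=2: y=0.803125, sp=2, e=sp−y=1.196875; I=3.571875, D=e−e_prev=1.821875; u=1/2·1.196875+5/4·3.571875+0·1.821875≈5.063281; next y=-1/5·0.803125+1/2·5.063281≈2.371016
n=3: y≈2.371016, sp=-3, e=sp−y≈-5.371016; I≈-1.799141, D=e−e_prev≈-6.567891; u=1/2·(-5.371016)+5/4·(-1.799141)+0·(-6.567891)≈-4.934434; next y=-1/5·2.371016+1/2·(-4.934434)≈-2.941420
n=4: y≈-2.941420, sp=-3, e=sp−y≈-0.058580; I≈-1.857721, D=e−e_prev≈5.312436; u=1/2·(-0.058580)+5/4·(-1.857721)+0·5.312436≈-2.351441; next y=-1/5·(-2.941420)+1/2·(-2.351441)≈-0.587436
n=5: y≈-0.587436, sp=-3, e=sp−y≈-2.412564; I≈-4.270284, D=e−e_prev≈-2.353983; u=1/2·(-2.412564)+5/4·(-4.270284)+0·(-2.353983)≈-6.544137; next y=-1/5·(-0.587436)+1/2·(-6.544137)≈-3.154581
n=6: y≈-3.154581, sp=-3, e=sp−y≈0.154581; I≈-4.115703, D=e−e_prev≈2.567145; u=1/2·0.154581+5/4·(-4.115703)+0·2.567145≈-5.067338; next y=-1/5·(-3.154581)+1/2·(-5.067338)≈-1.902753
n=7: y≈-1.902753, sp=-3, e=sp−y≈-1.097247; I≈-5.212950, D=e−e_prev≈-1.251828; u=1/2·(-1.097247)+5/4·(-5.212950)+0·(-1.251828)≈-7.064811; next y=-1/5·(-1.902753)+1/2·(-7.064811)≈-3.151855
n=8: y≈-3.151855, sp=-3, e=sp−y≈0.151855; I≈-5.061095, D=e−e_prev≈1.249102; u=1/2·0.151855+5/4·(-5.061095)+0·1.249102≈-6.250441; next y=-1/5·(-3.151855)+1/2·(-6.250441)≈-2.494850
n=9: y≈-2.494850, sp=-3, e=sp−y≈-0.505150; I≈-5.566245, D=e−e_prev≈-0.657005; u=1/2·(-0.505150)+5/4·(-5.566245)+0·(-0.657005)≈-7.210382; next y=-1/5·(-2.494850)+1/2·(-7.210382)≈-3.106221
n=10: y≈-3.106221, sp=-3, e=sp−y≈0.106221; I≈-5.460024, D=e−e_prev≈0.611371; u=1/2·0.106221+5/4·(-5.460024)+0·0.611371≈-6.771920; next y=-1/5·(-3.106221)+1/2·(-6.771920)≈-2.764716
n=11: y≈-2.764716, sp=-3, e=sp−y≈-0.235284; I≈-5.695309, D=e−e_prev≈-0.341505; u=1/2·(-0.235284)+5/4·(-5.695309)+0·(-0.341505)≈-7.236778; next y=-1/5·(-2.764716)+1/2·(-7.236778)≈-3.065446
n=12: y≈-3.065446, sp=-3, e=sp−y≈0.065446; I≈-5.629863, D=e−e_prev≈0.300730; u=1/2·0.065446+5/4·(-5.629863)+0·0.300730≈-7.004606; next y=-1/5·(-3.065446)+1/2·(-7.004606)≈-2.889214
n=13: y≈-2.889214, sp=-3, e=sp−y≈-0.110786; I≈-5.740649, D=e−e_prev≈-0.176232; u=1/2·(-0.110786)+5/4·(-5.740649)+0·(-0.176232)≈-7.231205; next y=-1/5·(-2.889214)+1/2·(-7.231205)≈-3.037760

0 3 5.250 0.000
1 2 2.656 2.625
2 2 5.063 0.803
3 -3 -4.934 2.371
4 -3 -2.351 -2.941
5 -3 -6.544 -0.587
6 -3 -5.067 -3.155
7 -3 -7.065 -1.903
8 -3 -6.250 -3.152
9 -3 -7.210 -2.495
10 -3 -6.772 -3.106
11 -3 -7.237 -2.765
12 -3 -7.005 -3.065
13 -3 -7.231 -2.889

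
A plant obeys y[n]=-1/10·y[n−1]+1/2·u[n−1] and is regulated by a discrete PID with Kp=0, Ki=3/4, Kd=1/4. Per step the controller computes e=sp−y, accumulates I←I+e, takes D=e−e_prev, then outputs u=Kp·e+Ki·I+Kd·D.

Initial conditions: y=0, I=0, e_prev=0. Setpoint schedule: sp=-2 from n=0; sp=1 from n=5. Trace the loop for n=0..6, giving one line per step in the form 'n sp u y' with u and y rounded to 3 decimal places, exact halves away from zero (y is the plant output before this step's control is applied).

(exact arithmetic carried between steps; '≈' marks a value shown rounded to 6 d.p. or computed from one; I and e_prev carry over from the previous line; the table rounds u and y to 3 d.p., halves away from zero)
n=0: y=0, sp=-2, e=sp−y=-2; I=-2, D=e−e_prev=-2; u=0·(-2)+3/4·(-2)+1/4·(-2)=-2; next y=-1/10·0+1/2·(-2)=-1
n=1: y=-1, sp=-2, e=sp−y=-1; I=-3, D=e−e_prev=1; u=0·(-1)+3/4·(-3)+1/4·1=-2; next y=-1/10·(-1)+1/2·(-2)=-0.9
n=2: y=-0.9, sp=-2, e=sp−y=-1.1; I=-4.1, D=e−e_prev=-0.1; u=0·(-1.1)+3/4·(-4.1)+1/4·(-0.1)=-3.1; next y=-1/10·(-0.9)+1/2·(-3.1)=-1.46
n=3: y=-1.46, sp=-2, e=sp−y=-0.54; I=-4.64, D=e−e_prev=0.56; u=0·(-0.54)+3/4·(-4.64)+1/4·0.56=-3.34; next y=-1/10·(-1.46)+1/2·(-3.34)=-1.524
n=4: y=-1.524, sp=-2, e=sp−y=-0.476; I=-5.116, D=e−e_prev=0.064; u=0·(-0.476)+3/4·(-5.116)+1/4·0.064=-3.821; next y=-1/10·(-1.524)+1/2·(-3.821)=-1.7581
n=5: y=-1.7581, sp=1, e=sp−y=2.7581; I=-2.3579, D=e−e_prev=3.2341; u=0·2.7581+3/4·(-2.3579)+1/4·3.2341=-0.9599; next y=-1/10·(-1.7581)+1/2·(-0.9599)=-0.30414
n=6: y=-0.30414, sp=1, e=sp−y=1.30414; I=-1.05376, D=e−e_prev=-1.45396; u=0·1.30414+3/4·(-1.05376)+1/4·(-1.45396)=-1.15381; next y=-1/10·(-0.30414)+1/2·(-1.15381)=-0.546491

0 -2 -2.000 0.000
1 -2 -2.000 -1.000
2 -2 -3.100 -0.900
3 -2 -3.340 -1.460
4 -2 -3.821 -1.524
5 1 -0.960 -1.758
6 1 -1.154 -0.304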